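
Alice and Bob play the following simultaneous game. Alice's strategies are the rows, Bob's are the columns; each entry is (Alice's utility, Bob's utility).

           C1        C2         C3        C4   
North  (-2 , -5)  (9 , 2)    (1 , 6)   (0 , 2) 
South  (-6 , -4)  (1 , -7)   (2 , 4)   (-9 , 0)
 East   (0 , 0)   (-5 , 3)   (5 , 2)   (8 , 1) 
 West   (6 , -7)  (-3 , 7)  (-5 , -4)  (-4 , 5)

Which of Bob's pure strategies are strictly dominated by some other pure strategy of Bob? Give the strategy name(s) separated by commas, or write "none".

C1: dominated, since C3 does at least as well everywhere (North: 6>-5, South: 4>-4, East: 2>0, West: -4>-7).
Nothing dominates C2: C1 at North (2>-5); C3 at East (3>2); C4 at North (2=2).
C3 is not dominated — it holds its own against C1 at North (6>-5); C2 at North (6>2); C4 at North (6>2).
C4: no other strategy beats it everywhere (C1 at North (2>-5); C2 at North (2=2); C3 at West (5>-4)).

C1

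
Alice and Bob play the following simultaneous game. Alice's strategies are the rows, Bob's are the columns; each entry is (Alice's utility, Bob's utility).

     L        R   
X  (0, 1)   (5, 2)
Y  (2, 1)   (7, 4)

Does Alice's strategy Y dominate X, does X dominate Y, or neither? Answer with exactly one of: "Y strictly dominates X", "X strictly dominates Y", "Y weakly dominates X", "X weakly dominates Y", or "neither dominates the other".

Y strictly dominates X

Y's payoffs vs X's, by Bob's action — L: 2>0, R: 7>5.
Every comparison favours Y, so Y strictly dominates X.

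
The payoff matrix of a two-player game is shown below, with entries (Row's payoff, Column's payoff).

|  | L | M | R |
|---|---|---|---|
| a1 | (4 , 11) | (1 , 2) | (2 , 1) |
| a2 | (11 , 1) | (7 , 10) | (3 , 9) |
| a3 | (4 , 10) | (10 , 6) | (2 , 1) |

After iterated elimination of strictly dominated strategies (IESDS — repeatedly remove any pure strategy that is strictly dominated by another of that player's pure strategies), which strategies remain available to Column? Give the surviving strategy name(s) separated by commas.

L, M

Row a1 is eliminated: a2 beats it against every remaining column (L: 11>4, M: 7>1, R: 3>2).
For Column, M strictly dominates R on the remaining rows (a2: 10>9, a3: 6>1); eliminate R.
Among the remaining strategies, none is strictly dominated by another pure strategy of the same player, so the elimination stops.
Surviving strategies — Row: {a2, a3}; Column: {L, M}.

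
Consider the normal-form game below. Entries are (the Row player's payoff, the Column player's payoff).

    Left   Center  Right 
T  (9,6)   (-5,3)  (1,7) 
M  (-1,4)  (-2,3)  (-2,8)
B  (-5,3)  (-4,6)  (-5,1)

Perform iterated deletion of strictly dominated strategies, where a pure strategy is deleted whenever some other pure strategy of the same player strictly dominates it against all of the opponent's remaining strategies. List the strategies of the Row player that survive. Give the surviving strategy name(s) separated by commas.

T

For the Row player, M strictly dominates B on the remaining columns (Left: -1>-5, Center: -2>-4, Right: -2>-5); eliminate B.
The Column player's strategy Left is strictly dominated by Right (T: 7>6, M: 8>4) and is removed.
The Column player's strategy Center is strictly dominated by Right (T: 7>3, M: 8>3) and is removed.
The Row player's strategy M is strictly dominated by T (Right: 1>-2) and is removed.
Among the remaining strategies, none is strictly dominated by another pure strategy of the same player, so the elimination stops.
Surviving strategies — the Row player: {T}; the Column player: {Right}.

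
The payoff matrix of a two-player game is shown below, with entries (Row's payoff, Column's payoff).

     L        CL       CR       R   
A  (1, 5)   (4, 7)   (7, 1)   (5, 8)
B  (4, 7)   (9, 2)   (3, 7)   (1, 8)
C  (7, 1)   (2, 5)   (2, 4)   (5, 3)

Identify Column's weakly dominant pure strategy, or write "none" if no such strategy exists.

L fails to dominate CL at A (5<7).
CL fails to dominate L at B (2<7).
CR fails to dominate L at A (1<5).
R fails to dominate CL at C (3<5).
No single strategy dominates all the others.

none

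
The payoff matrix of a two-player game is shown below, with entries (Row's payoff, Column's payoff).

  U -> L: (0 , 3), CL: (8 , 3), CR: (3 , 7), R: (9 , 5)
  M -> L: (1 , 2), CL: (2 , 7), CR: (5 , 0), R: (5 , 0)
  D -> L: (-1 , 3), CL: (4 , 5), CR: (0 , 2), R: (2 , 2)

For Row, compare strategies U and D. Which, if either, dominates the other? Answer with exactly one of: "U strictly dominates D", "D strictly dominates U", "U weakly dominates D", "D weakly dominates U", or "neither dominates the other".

U's payoffs vs D's, by Column's action — L: 0>-1, CL: 8>4, CR: 3>0, R: 9>2.
Every comparison favours U, so U strictly dominates D.

U strictly dominates D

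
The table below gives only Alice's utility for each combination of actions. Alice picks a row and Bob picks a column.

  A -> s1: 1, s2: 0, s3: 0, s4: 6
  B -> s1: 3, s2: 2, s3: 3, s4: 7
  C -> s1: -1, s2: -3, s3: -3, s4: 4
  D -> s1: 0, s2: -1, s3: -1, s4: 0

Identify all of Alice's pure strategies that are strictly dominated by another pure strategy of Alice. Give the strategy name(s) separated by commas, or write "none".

A, C, D

A is strictly dominated by B (s1: 3>1, s2: 2>0, s3: 3>0, s4: 7>6).
B is not dominated — it holds its own against A at s1 (3>1); C at s1 (3>-1); D at s1 (3>0).
C is strictly dominated by A (s1: 1>-1, s2: 0>-3, s3: 0>-3, s4: 6>4).
A strictly dominates D — s1: 1>0, s2: 0>-1, s3: 0>-1, s4: 6>0.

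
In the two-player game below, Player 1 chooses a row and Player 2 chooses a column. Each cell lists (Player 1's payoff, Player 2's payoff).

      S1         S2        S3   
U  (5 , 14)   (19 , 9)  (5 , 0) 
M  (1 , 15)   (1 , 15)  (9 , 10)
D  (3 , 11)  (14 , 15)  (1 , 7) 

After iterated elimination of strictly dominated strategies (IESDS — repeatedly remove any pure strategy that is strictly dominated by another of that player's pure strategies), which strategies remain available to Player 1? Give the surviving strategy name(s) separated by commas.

Player 1's strategy D is strictly dominated by U (S1: 5>3, S2: 19>14, S3: 5>1) and is removed.
Column S3 is eliminated: S1 beats it against every remaining row (U: 14>0, M: 15>10).
For Player 1, U strictly dominates M on the remaining columns (S1: 5>1, S2: 19>1); eliminate M.
Player 2's strategy S2 is strictly dominated by S1 (U: 14>9) and is removed.
Among the remaining strategies, none is strictly dominated by another pure strategy of the same player, so the elimination stops.
Surviving strategies — Player 1: {U}; Player 2: {S1}.

U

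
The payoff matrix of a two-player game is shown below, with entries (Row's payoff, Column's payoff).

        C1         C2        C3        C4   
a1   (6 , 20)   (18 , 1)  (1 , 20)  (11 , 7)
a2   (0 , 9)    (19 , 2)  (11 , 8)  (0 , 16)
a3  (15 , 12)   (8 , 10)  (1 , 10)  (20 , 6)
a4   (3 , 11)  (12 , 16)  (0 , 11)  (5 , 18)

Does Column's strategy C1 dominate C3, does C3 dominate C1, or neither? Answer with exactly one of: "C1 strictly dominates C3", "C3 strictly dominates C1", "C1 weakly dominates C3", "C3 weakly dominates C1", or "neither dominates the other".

C1's payoffs vs C3's, by Row's action — a1: 20=20, a2: 9>8, a3: 12>10, a4: 11=11.
C1 is at least as good everywhere and strictly better somewhere (tied only at a1, a4), so C1 weakly but not strictly dominates C3.

C1 weakly dominates C3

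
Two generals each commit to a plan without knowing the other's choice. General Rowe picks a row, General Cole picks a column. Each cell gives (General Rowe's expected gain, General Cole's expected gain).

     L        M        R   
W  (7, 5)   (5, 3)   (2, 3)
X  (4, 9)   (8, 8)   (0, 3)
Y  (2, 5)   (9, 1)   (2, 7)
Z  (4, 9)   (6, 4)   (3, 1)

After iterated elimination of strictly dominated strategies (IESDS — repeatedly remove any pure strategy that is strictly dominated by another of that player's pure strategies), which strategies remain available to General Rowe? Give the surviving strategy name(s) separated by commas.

Column M is eliminated: L beats it against every remaining row (W: 5>3, X: 9>8, Y: 5>1, Z: 9>4).
For General Rowe, W strictly dominates X on the remaining columns (L: 7>4, R: 2>0); eliminate X.
Row Y is eliminated: Z beats it against every remaining column (L: 4>2, R: 3>2).
For General Cole, L strictly dominates R on the remaining rows (W: 5>3, Z: 9>1); eliminate R.
For General Rowe, W strictly dominates Z on the remaining columns (L: 7>4); eliminate Z.
Among the remaining strategies, none is strictly dominated by another pure strategy of the same player, so the elimination stops.
Surviving strategies — General Rowe: {W}; General Cole: {L}.

W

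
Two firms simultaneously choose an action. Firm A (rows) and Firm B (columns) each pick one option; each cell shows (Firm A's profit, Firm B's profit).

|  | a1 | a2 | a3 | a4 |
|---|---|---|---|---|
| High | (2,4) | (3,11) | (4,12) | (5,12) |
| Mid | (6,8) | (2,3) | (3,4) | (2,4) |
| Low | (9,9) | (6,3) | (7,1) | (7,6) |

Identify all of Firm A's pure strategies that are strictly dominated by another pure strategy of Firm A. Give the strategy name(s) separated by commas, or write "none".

High, Mid

High is strictly dominated by Low (a1: 9>2, a2: 6>3, a3: 7>4, a4: 7>5).
Low strictly dominates Mid — a1: 9>6, a2: 6>2, a3: 7>3, a4: 7>2.
Nothing dominates Low: High at a1 (9>2); Mid at a1 (9>6).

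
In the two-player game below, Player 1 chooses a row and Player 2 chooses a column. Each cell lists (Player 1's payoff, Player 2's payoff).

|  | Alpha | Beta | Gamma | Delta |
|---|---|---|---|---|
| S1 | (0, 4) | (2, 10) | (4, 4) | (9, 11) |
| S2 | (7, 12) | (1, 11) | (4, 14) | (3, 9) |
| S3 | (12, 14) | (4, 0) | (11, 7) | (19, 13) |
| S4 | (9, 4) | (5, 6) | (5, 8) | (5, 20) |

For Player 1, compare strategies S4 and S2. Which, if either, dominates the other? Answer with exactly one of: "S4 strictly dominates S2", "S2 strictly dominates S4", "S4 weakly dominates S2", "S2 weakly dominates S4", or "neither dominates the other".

Compare S4 to S2 across every action of Player 2: Alpha: 9>7, Beta: 5>1, Gamma: 5>4, Delta: 5>3.
Every comparison favours S4, so S4 strictly dominates S2.

S4 strictly dominates S2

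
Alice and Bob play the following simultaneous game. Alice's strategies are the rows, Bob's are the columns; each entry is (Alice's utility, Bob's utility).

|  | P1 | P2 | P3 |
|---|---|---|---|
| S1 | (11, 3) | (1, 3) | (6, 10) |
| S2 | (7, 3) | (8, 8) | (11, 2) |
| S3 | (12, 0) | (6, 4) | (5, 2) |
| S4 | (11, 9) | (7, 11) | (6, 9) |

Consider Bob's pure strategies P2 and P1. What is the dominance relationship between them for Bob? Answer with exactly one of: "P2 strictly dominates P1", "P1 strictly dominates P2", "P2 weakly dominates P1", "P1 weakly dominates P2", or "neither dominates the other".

P2's payoffs vs P1's, by Alice's action — S1: 3=3, S2: 8>3, S3: 4>0, S4: 11>9.
P2 is at least as good everywhere and strictly better somewhere (tied only at S1), so P2 weakly but not strictly dominates P1.

P2 weakly dominates P1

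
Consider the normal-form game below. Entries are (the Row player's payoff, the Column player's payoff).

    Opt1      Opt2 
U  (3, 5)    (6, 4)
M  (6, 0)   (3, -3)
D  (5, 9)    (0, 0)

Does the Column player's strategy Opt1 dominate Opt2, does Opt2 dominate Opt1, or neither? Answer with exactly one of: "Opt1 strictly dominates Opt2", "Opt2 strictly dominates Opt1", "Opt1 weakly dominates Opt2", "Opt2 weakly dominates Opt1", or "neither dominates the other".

Opt1 strictly dominates Opt2

Compare Opt1 to Opt2 across each opponent action: U: 5>4, M: 0>-3, D: 9>0.
Every comparison favours Opt1, so Opt1 strictly dominates Opt2.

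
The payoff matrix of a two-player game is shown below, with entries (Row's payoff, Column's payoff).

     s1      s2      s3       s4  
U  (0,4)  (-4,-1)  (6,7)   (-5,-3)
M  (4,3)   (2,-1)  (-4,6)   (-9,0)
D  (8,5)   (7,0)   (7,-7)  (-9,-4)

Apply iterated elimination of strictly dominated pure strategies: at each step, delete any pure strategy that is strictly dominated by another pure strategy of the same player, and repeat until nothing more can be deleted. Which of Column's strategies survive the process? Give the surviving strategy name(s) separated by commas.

For Column, s1 strictly dominates s2 on the remaining rows (U: 4>-1, M: 3>-1, D: 5>0); eliminate s2.
Column s4 is eliminated: s1 beats it against every remaining row (U: 4>-3, M: 3>0, D: 5>-4).
For Row, D strictly dominates U on the remaining columns (s1: 8>0, s3: 7>6); eliminate U.
Row M is eliminated: D beats it against every remaining column (s1: 8>4, s3: 7>-4).
Column's strategy s3 is strictly dominated by s1 (D: 5>-7) and is removed.
Among the remaining strategies, none is strictly dominated by another pure strategy of the same player, so the elimination stops.
Surviving strategies — Row: {D}; Column: {s1}.

s1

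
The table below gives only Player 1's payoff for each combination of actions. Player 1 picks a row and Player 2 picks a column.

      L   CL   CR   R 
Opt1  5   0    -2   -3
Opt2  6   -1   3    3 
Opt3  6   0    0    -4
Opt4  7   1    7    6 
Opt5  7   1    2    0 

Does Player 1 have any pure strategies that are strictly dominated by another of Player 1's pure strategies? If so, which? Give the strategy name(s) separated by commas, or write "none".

Opt1, Opt2, Opt3

Opt4 strictly dominates Opt1 — L: 7>5, CL: 1>0, CR: 7>-2, R: 6>-3.
Opt2 is strictly dominated by Opt4 (L: 7>6, CL: 1>-1, CR: 7>3, R: 6>3).
Opt4 strictly dominates Opt3 — L: 7>6, CL: 1>0, CR: 7>0, R: 6>-4.
Opt4: no other strategy beats it everywhere (Opt1 at L (7>5); Opt2 at L (7>6); Opt3 at L (7>6); Opt5 at L (7=7)).
Opt5: no other strategy beats it everywhere (Opt1 at L (7>5); Opt2 at L (7>6); Opt3 at L (7>6); Opt4 at L (7=7)).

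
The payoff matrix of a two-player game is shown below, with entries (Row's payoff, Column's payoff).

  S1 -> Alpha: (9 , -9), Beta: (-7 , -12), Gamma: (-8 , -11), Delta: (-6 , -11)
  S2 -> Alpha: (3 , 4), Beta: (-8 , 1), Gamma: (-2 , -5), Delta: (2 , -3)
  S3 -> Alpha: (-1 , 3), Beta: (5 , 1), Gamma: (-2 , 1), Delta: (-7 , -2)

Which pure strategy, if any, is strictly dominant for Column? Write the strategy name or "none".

Alpha

Alpha vs Beta: S1: -9>-12, S2: 4>1, S3: 3>1.
Alpha vs Gamma: S1: -9>-11, S2: 4>-5, S3: 3>1.
Alpha vs Delta: S1: -9>-11, S2: 4>-3, S3: 3>-2.
Alpha strictly beats every other strategy against every opponent action, so it is strictly dominant.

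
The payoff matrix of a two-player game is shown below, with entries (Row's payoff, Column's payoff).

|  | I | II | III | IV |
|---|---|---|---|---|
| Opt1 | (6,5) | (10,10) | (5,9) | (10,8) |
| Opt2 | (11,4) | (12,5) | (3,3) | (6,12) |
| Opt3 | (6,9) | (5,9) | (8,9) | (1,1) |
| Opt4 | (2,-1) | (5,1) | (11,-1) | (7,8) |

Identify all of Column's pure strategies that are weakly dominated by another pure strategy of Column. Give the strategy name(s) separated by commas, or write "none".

II weakly dominates I — Opt1: 10>5, Opt2: 5>4, Opt3: 9=9, Opt4: 1>-1.
Nothing dominates II: I at Opt1 (10>5); III at Opt1 (10>9); IV at Opt1 (10>8).
III: dominated, since II does at least as well everywhere (Opt1: 10>9, Opt2: 5>3, Opt3: 9=9, Opt4: 1>-1).
IV is not dominated — it holds its own against I at Opt1 (8>5); II at Opt2 (12>5); III at Opt2 (12>3).

I, III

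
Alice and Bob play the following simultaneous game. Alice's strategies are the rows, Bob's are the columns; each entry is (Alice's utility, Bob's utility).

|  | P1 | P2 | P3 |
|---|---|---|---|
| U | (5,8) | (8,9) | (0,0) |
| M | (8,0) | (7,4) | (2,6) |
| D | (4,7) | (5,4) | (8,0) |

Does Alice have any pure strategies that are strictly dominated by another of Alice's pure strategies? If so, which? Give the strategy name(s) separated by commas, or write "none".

none

U is not dominated — it holds its own against M at P2 (8>7); D at P1 (5>4).
M is not dominated — it holds its own against U at P1 (8>5); D at P1 (8>4).
Nothing dominates D: U at P3 (8>0); M at P3 (8>2).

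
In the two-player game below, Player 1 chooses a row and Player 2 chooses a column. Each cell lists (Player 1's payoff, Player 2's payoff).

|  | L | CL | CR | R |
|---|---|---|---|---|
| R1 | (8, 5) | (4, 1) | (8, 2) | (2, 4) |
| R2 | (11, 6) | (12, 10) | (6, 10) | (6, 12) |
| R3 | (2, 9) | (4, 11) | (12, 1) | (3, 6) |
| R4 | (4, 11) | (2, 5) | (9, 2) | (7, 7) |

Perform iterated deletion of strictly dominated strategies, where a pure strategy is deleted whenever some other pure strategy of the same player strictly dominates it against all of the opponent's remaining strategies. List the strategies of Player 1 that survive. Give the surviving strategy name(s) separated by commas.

Column CR is eliminated: R beats it against every remaining row (R1: 4>2, R2: 12>10, R3: 6>1, R4: 7>2).
For Player 1, R2 strictly dominates R1 on the remaining columns (L: 11>8, CL: 12>4, R: 6>2); eliminate R1.
For Player 1, R2 strictly dominates R3 on the remaining columns (L: 11>2, CL: 12>4, R: 6>3); eliminate R3.
For Player 2, R strictly dominates CL on the remaining rows (R2: 12>10, R4: 7>5); eliminate CL.
Among the remaining strategies, none is strictly dominated by another pure strategy of the same player, so the elimination stops.
Surviving strategies — Player 1: {R2, R4}; Player 2: {L, R}.

R2, R4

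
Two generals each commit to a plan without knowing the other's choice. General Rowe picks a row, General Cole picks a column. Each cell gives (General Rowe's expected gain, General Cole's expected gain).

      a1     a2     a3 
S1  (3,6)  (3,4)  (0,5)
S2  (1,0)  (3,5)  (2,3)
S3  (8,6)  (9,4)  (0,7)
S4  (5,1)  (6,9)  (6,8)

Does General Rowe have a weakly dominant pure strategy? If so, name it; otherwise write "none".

none

S1 fails to dominate S2 at a3 (0<2).
S2 fails to dominate S1 at a1 (1<3).
S3 fails to dominate S2 at a3 (0<2).
S4 fails to dominate S3 at a1 (5<8).
No single strategy dominates all the others.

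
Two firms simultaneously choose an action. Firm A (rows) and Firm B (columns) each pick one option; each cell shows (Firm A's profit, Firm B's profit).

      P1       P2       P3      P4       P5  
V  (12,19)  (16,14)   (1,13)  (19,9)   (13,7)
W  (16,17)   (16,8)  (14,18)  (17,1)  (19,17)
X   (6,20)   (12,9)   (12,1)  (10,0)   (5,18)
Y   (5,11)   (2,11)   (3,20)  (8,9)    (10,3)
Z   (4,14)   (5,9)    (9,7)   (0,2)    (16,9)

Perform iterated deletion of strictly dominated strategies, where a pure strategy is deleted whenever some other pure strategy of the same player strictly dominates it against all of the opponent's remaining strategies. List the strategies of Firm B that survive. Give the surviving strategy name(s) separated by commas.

Firm A's strategy X is strictly dominated by W (P1: 16>6, P2: 16>12, P3: 14>12, P4: 17>10, P5: 19>5) and is removed.
Firm A's strategy Y is strictly dominated by W (P1: 16>5, P2: 16>2, P3: 14>3, P4: 17>8, P5: 19>10) and is removed.
For Firm A, W strictly dominates Z on the remaining columns (P1: 16>4, P2: 16>5, P3: 14>9, P4: 17>0, P5: 19>16); eliminate Z.
Column P2 is eliminated: P1 beats it against every remaining row (V: 19>14, W: 17>8).
Column P4 is eliminated: P1 beats it against every remaining row (V: 19>9, W: 17>1).
Firm A's strategy V is strictly dominated by W (P1: 16>12, P3: 14>1, P5: 19>13) and is removed.
Firm B's strategy P1 is strictly dominated by P3 (W: 18>17) and is removed.
Firm B's strategy P5 is strictly dominated by P3 (W: 18>17) and is removed.
Among the remaining strategies, none is strictly dominated by another pure strategy of the same player, so the elimination stops.
Surviving strategies — Firm A: {W}; Firm B: {P3}.

P3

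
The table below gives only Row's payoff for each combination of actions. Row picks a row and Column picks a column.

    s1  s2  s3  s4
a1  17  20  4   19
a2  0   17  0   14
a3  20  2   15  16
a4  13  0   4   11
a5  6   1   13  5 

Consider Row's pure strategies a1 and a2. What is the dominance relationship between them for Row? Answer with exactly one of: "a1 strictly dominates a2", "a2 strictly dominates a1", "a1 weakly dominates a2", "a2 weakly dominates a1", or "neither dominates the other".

a1 strictly dominates a2

Compare a1 to a2 across each opponent action: s1: 17>0, s2: 20>17, s3: 4>0, s4: 19>14.
Every comparison favours a1, so a1 strictly dominates a2.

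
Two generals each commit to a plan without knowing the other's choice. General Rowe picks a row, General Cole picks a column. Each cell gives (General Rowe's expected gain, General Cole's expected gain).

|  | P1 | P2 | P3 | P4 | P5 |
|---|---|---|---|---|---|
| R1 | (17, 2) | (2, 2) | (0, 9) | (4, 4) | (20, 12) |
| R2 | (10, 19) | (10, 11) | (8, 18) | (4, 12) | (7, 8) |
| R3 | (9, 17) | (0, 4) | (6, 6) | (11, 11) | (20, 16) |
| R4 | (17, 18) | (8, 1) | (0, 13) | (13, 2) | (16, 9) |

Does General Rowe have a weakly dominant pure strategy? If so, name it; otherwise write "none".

none

R1 fails to dominate R2 at P2 (2<10).
R2 fails to dominate R1 at P1 (10<17).
R3 fails to dominate R1 at P1 (9<17).
R4 fails to dominate R1 at P5 (16<20).
No single strategy dominates all the others.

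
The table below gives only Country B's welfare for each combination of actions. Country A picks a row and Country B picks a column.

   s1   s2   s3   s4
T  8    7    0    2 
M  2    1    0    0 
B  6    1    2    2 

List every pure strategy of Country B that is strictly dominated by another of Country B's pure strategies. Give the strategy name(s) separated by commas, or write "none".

s2, s3, s4

Nothing dominates s1: s2 at T (8>7); s3 at T (8>0); s4 at T (8>2).
s1 strictly dominates s2 — T: 8>7, M: 2>1, B: 6>1.
s3: dominated, since s1 does at least as well everywhere (T: 8>0, M: 2>0, B: 6>2).
s4: dominated, since s1 does at least as well everywhere (T: 8>2, M: 2>0, B: 6>2).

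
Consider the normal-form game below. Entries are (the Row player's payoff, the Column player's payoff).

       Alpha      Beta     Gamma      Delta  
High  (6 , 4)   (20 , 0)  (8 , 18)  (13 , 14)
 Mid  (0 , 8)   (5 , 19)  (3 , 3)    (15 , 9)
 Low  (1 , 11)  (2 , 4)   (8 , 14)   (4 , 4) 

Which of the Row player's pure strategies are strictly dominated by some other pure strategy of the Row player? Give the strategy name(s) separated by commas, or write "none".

none

High: no other strategy beats it everywhere (Mid at Alpha (6>0); Low at Alpha (6>1)).
Nothing dominates Mid: High at Delta (15>13); Low at Beta (5>2).
Low: no other strategy beats it everywhere (High at Gamma (8=8); Mid at Alpha (1>0)).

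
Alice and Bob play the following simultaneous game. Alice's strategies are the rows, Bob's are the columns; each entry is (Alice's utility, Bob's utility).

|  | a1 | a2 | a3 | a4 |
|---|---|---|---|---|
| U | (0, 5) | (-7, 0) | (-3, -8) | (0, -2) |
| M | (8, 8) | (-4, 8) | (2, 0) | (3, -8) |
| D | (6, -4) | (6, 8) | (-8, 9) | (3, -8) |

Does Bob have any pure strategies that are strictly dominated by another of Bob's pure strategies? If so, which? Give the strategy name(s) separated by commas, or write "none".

a1: no other strategy beats it everywhere (a2 at U (5>0); a3 at U (5>-8); a4 at U (5>-2)).
a2 is not dominated — it holds its own against a1 at M (8=8); a3 at U (0>-8); a4 at U (0>-2).
a3 is not dominated — it holds its own against a1 at D (9>-4); a2 at D (9>8); a4 at M (0>-8).
a4: dominated, since a1 does at least as well everywhere (U: 5>-2, M: 8>-8, D: -4>-8).

a4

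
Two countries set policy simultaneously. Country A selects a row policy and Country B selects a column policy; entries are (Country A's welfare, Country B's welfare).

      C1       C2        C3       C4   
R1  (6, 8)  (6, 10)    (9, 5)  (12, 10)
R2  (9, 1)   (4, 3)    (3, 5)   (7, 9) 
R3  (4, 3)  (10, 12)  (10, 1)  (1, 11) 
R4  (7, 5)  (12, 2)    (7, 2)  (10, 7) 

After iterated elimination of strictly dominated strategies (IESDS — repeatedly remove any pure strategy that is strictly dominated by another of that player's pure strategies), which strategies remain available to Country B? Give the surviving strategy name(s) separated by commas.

C2, C4

For Country B, C4 strictly dominates C1 on the remaining rows (R1: 10>8, R2: 9>1, R3: 11>3, R4: 7>5); eliminate C1.
For Country A, R1 strictly dominates R2 on the remaining columns (C2: 6>4, C3: 9>3, C4: 12>7); eliminate R2.
For Country B, C4 strictly dominates C3 on the remaining rows (R1: 10>5, R3: 11>1, R4: 7>2); eliminate C3.
For Country A, R4 strictly dominates R3 on the remaining columns (C2: 12>10, C4: 10>1); eliminate R3.
Among the remaining strategies, none is strictly dominated by another pure strategy of the same player, so the elimination stops.
Surviving strategies — Country A: {R1, R4}; Country B: {C2, C4}.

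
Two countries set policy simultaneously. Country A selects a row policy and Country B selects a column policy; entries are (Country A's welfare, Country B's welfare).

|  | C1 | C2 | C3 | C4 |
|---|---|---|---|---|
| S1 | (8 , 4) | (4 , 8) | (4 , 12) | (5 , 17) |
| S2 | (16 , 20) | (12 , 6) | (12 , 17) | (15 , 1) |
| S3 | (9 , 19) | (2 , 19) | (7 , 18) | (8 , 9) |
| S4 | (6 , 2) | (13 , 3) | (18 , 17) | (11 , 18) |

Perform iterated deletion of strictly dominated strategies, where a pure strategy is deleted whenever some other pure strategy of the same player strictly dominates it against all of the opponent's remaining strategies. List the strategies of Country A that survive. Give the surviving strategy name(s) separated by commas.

Country A's strategy S1 is strictly dominated by S2 (C1: 16>8, C2: 12>4, C3: 12>4, C4: 15>5) and is removed.
Country A's strategy S3 is strictly dominated by S2 (C1: 16>9, C2: 12>2, C3: 12>7, C4: 15>8) and is removed.
Column C2 is eliminated: C3 beats it against every remaining row (S2: 17>6, S4: 17>3).
Among the remaining strategies, none is strictly dominated by another pure strategy of the same player, so the elimination stops.
Surviving strategies — Country A: {S2, S4}; Country B: {C1, C3, C4}.

S2, S4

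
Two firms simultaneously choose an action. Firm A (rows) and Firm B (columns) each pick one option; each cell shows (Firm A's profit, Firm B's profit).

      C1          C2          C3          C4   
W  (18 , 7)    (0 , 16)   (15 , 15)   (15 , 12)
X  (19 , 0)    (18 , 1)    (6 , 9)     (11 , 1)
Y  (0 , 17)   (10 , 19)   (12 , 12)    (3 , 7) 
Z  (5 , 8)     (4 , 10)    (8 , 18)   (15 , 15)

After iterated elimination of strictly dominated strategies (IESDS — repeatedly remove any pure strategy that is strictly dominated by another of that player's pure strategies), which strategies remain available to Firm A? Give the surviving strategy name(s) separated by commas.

W, X, Y

Firm B's strategy C1 is strictly dominated by C2 (W: 16>7, X: 1>0, Y: 19>17, Z: 10>8) and is removed.
Column C4 is eliminated: C3 beats it against every remaining row (W: 15>12, X: 9>1, Y: 12>7, Z: 18>15).
For Firm A, Y strictly dominates Z on the remaining columns (C2: 10>4, C3: 12>8); eliminate Z.
Among the remaining strategies, none is strictly dominated by another pure strategy of the same player, so the elimination stops.
Surviving strategies — Firm A: {W, X, Y}; Firm B: {C2, C3}.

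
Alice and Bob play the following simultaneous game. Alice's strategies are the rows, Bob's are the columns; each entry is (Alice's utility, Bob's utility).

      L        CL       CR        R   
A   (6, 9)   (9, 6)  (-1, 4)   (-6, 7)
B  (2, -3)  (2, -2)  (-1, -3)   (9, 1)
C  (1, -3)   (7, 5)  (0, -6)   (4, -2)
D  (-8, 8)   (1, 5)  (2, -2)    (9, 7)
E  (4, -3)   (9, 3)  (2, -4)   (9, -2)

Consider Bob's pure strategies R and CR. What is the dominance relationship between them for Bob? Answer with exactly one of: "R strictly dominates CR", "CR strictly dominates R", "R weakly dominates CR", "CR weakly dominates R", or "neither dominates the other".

Compare R to CR across each opponent action: A: 7>4, B: 1>-3, C: -2>-6, D: 7>-2, E: -2>-4.
R gives a strictly higher payoff against each opponent action, so R strictly dominates CR.

R strictly dominates CR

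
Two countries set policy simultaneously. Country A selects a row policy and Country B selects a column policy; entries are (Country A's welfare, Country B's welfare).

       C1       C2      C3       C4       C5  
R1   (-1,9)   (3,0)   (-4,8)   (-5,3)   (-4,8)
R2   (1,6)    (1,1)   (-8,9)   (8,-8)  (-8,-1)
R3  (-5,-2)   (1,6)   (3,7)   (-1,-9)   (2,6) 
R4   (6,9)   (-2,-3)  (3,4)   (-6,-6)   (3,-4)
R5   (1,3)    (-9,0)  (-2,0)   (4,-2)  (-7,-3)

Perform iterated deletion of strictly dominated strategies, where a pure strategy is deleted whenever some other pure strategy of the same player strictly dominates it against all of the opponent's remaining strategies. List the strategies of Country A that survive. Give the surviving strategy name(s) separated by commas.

Column C4 is eliminated: C1 beats it against every remaining row (R1: 9>3, R2: 6>-8, R3: -2>-9, R4: 9>-6, R5: 3>-2).
Country A's strategy R5 is strictly dominated by R4 (C1: 6>1, C2: -2>-9, C3: 3>-2, C5: 3>-7) and is removed.
Country B's strategy C2 is strictly dominated by C3 (R1: 8>0, R2: 9>1, R3: 7>6, R4: 4>-3) and is removed.
Country A's strategy R1 is strictly dominated by R4 (C1: 6>-1, C3: 3>-4, C5: 3>-4) and is removed.
Row R2 is eliminated: R4 beats it against every remaining column (C1: 6>1, C3: 3>-8, C5: 3>-8).
For Country B, C3 strictly dominates C5 on the remaining rows (R3: 7>6, R4: 4>-4); eliminate C5.
Among the remaining strategies, none is strictly dominated by another pure strategy of the same player, so the elimination stops.
Surviving strategies — Country A: {R3, R4}; Country B: {C1, C3}.

R3, R4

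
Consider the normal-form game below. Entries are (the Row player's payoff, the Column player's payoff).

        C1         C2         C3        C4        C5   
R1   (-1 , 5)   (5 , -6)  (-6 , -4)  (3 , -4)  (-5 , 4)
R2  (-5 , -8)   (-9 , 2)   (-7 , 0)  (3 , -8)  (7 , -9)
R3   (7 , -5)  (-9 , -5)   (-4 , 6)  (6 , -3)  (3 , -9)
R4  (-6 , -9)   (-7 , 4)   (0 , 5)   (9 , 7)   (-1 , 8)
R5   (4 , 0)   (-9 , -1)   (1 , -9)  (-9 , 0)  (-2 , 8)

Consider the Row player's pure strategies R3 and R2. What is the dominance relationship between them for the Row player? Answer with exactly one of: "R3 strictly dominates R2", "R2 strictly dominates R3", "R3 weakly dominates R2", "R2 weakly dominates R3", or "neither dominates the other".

R3's payoffs vs R2's, by the Column player's action — C1: 7>-5, C2: -9=-9, C3: -4>-7, C4: 6>3, C5: 3<7.
R3 does better at C1, C3, C4 but worse at C5; neither strategy dominates the other.

neither dominates the other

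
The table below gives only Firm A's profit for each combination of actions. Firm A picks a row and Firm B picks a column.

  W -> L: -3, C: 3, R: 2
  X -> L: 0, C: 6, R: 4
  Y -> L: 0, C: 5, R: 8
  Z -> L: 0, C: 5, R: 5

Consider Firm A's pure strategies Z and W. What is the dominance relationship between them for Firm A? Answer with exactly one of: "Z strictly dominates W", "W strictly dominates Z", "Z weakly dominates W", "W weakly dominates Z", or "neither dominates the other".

Z strictly dominates W

Compare Z to W across each opponent action: L: 0>-3, C: 5>3, R: 5>2.
Z gives a strictly higher payoff against each opponent action, so Z strictly dominates W.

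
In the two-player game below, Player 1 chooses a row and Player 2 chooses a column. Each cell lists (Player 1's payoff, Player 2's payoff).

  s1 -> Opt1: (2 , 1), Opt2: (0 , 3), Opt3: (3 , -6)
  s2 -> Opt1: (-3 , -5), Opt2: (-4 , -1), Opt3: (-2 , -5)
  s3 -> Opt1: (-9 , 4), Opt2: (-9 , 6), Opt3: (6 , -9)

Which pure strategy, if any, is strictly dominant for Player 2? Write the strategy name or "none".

Opt2 vs Opt1: s1: 3>1, s2: -1>-5, s3: 6>4.
Opt2 vs Opt3: s1: 3>-6, s2: -1>-5, s3: 6>-9.
Opt2 strictly beats every other strategy against every opponent action, so it is strictly dominant.

Opt2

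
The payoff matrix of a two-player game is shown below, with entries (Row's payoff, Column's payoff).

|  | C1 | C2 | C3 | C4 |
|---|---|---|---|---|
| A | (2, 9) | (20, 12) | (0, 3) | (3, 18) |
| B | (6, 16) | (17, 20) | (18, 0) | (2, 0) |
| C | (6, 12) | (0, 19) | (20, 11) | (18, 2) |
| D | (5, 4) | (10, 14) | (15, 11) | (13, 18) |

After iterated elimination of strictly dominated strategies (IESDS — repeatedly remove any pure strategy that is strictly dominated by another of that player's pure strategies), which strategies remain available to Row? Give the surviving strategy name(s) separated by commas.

A, C, D

Column's strategy C1 is strictly dominated by C2 (A: 12>9, B: 20>16, C: 19>12, D: 14>4) and is removed.
Column's strategy C3 is strictly dominated by C2 (A: 12>3, B: 20>0, C: 19>11, D: 14>11) and is removed.
For Row, A strictly dominates B on the remaining columns (C2: 20>17, C4: 3>2); eliminate B.
Among the remaining strategies, none is strictly dominated by another pure strategy of the same player, so the elimination stops.
Surviving strategies — Row: {A, C, D}; Column: {C2, C4}.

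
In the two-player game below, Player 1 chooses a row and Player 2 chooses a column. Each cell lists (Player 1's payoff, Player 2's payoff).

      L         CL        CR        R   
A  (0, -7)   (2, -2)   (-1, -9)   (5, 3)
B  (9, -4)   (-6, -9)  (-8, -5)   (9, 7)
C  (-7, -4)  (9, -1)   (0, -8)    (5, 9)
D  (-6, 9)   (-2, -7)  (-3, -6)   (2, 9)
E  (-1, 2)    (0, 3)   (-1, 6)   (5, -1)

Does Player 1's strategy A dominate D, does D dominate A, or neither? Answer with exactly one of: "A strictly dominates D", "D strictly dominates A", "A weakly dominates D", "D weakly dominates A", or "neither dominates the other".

A strictly dominates D

A's payoffs vs D's, by Player 2's action — L: 0>-6, CL: 2>-2, CR: -1>-3, R: 5>2.
A gives a strictly higher payoff against each choice by Player 2, so A strictly dominates D.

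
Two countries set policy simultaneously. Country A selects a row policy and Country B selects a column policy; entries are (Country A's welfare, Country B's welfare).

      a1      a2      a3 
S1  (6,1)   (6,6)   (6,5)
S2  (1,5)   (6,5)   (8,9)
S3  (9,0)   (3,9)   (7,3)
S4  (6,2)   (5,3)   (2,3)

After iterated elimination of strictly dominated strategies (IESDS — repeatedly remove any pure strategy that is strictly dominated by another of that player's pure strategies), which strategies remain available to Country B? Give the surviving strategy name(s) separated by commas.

a2, a3

Column a1 is eliminated: a3 beats it against every remaining row (S1: 5>1, S2: 9>5, S3: 3>0, S4: 3>2).
Row S3 is eliminated: S2 beats it against every remaining column (a2: 6>3, a3: 8>7).
Country A's strategy S4 is strictly dominated by S1 (a2: 6>5, a3: 6>2) and is removed.
Among the remaining strategies, none is strictly dominated by another pure strategy of the same player, so the elimination stops.
Surviving strategies — Country A: {S1, S2}; Country B: {a2, a3}.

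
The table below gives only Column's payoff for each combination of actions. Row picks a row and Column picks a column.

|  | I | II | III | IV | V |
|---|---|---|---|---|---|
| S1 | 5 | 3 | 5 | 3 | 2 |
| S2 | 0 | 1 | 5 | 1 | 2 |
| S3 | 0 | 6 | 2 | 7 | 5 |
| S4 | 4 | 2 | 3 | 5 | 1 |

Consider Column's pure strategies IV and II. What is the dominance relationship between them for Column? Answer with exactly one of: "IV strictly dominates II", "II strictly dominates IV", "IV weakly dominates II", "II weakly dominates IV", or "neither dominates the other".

IV weakly dominates II

Compare IV to II across each choice by Row: S1: 3=3, S2: 1=1, S3: 7>6, S4: 5>2.
IV is at least as good everywhere and strictly better somewhere (tied only at S1, S2), so IV weakly but not strictly dominates II.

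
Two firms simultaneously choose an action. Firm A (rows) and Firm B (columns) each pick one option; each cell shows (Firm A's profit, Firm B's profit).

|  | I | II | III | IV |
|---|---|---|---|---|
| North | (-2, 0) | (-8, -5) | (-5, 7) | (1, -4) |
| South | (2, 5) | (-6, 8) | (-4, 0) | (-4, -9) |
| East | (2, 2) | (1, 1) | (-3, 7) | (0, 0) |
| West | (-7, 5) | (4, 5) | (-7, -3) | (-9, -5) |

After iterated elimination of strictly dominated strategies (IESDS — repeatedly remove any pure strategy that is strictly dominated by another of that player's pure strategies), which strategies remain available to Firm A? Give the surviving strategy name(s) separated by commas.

South, East, West

Column IV is eliminated: I beats it against every remaining row (North: 0>-4, South: 5>-9, East: 2>0, West: 5>-5).
For Firm A, South strictly dominates North on the remaining columns (I: 2>-2, II: -6>-8, III: -4>-5); eliminate North.
Among the remaining strategies, none is strictly dominated by another pure strategy of the same player, so the elimination stops.
Surviving strategies — Firm A: {South, East, West}; Firm B: {I, II, III}.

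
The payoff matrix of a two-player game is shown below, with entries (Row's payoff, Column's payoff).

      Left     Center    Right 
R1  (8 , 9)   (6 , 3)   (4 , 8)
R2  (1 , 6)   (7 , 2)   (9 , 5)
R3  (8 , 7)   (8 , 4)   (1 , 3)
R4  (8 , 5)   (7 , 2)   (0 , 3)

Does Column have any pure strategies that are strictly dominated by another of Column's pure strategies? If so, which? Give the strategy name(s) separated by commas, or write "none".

Center, Right

Left is not dominated — it holds its own against Center at R1 (9>3); Right at R1 (9>8).
Center is strictly dominated by Left (R1: 9>3, R2: 6>2, R3: 7>4, R4: 5>2).
Right is strictly dominated by Left (R1: 9>8, R2: 6>5, R3: 7>3, R4: 5>3).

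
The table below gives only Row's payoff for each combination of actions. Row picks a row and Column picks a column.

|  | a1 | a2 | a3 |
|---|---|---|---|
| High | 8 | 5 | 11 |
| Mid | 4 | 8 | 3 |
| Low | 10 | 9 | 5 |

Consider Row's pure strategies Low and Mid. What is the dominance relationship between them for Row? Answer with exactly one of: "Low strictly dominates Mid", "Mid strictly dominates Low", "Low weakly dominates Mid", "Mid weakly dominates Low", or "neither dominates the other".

Compare Low to Mid across every action of Column: a1: 10>4, a2: 9>8, a3: 5>3.
Every comparison favours Low, so Low strictly dominates Mid.

Low strictly dominates Mid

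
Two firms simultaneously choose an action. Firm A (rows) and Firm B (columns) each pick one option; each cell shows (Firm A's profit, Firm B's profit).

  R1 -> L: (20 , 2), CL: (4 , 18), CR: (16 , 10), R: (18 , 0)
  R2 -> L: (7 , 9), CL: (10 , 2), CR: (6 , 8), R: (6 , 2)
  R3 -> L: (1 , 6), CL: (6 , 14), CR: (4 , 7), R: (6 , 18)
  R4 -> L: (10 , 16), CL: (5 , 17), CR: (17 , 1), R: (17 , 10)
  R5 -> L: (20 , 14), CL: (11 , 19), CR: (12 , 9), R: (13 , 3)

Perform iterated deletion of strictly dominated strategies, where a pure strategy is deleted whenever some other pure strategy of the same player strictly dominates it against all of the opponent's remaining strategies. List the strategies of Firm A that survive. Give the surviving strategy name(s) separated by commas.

R5

For Firm A, R5 strictly dominates R2 on the remaining columns (L: 20>7, CL: 11>10, CR: 12>6, R: 13>6); eliminate R2.
Firm A's strategy R3 is strictly dominated by R5 (L: 20>1, CL: 11>6, CR: 12>4, R: 13>6) and is removed.
Column L is eliminated: CL beats it against every remaining row (R1: 18>2, R4: 17>16, R5: 19>14).
For Firm B, CL strictly dominates CR on the remaining rows (R1: 18>10, R4: 17>1, R5: 19>9); eliminate CR.
Column R is eliminated: CL beats it against every remaining row (R1: 18>0, R4: 17>10, R5: 19>3).
Row R1 is eliminated: R4 beats it against every remaining column (CL: 5>4).
Firm A's strategy R4 is strictly dominated by R5 (CL: 11>5) and is removed.
Among the remaining strategies, none is strictly dominated by another pure strategy of the same player, so the elimination stops.
Surviving strategies — Firm A: {R5}; Firm B: {CL}.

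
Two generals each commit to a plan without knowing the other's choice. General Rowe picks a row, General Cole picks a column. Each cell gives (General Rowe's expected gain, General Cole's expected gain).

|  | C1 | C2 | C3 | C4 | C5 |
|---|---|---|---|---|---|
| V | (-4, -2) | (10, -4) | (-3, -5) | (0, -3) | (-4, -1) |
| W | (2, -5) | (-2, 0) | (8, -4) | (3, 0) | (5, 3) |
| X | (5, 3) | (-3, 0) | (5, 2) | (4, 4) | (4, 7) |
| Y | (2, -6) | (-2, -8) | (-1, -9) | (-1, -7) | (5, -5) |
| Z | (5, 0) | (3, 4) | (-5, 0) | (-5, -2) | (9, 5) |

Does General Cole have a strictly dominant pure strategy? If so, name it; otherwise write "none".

C5 vs C1: V: -1>-2, W: 3>-5, X: 7>3, Y: -5>-6, Z: 5>0.
C5 vs C2: V: -1>-4, W: 3>0, X: 7>0, Y: -5>-8, Z: 5>4.
C5 vs C3: V: -1>-5, W: 3>-4, X: 7>2, Y: -5>-9, Z: 5>0.
C5 vs C4: V: -1>-3, W: 3>0, X: 7>4, Y: -5>-7, Z: 5>-2.
C5 strictly beats every other strategy against every opponent action, so it is strictly dominant.

C5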